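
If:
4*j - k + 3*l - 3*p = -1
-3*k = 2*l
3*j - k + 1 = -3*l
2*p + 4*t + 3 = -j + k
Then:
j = -132*t/37 - 93/37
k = -72*t/37 - 44/37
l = 108*t/37 + 66/37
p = -44*t/37 - 31/37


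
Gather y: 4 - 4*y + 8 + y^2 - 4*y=y^2 - 8*y + 12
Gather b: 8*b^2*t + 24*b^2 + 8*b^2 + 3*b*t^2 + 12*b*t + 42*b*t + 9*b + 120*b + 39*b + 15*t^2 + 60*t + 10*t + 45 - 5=b^2*(8*t + 32) + b*(3*t^2 + 54*t + 168) + 15*t^2 + 70*t + 40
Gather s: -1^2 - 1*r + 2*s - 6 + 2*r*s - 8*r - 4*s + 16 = -9*r + s*(2*r - 2) + 9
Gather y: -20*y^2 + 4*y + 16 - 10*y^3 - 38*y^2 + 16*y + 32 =-10*y^3 - 58*y^2 + 20*y + 48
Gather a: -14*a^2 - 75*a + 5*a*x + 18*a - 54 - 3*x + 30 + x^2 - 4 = -14*a^2 + a*(5*x - 57) + x^2 - 3*x - 28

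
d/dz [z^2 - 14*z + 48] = 2*z - 14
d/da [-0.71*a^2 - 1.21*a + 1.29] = -1.42*a - 1.21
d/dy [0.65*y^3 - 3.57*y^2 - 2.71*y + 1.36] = 1.95*y^2 - 7.14*y - 2.71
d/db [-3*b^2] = -6*b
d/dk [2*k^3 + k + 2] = 6*k^2 + 1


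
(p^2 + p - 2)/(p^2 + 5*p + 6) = (p - 1)/(p + 3)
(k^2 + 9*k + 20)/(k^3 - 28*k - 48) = (k + 5)/(k^2 - 4*k - 12)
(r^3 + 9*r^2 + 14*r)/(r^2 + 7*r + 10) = r*(r + 7)/(r + 5)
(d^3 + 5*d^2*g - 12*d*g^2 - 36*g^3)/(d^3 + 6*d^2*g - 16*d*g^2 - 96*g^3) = (d^2 - d*g - 6*g^2)/(d^2 - 16*g^2)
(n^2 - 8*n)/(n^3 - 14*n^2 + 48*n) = 1/(n - 6)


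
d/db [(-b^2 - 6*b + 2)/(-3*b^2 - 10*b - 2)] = 8*(-b^2 + 2*b + 4)/(9*b^4 + 60*b^3 + 112*b^2 + 40*b + 4)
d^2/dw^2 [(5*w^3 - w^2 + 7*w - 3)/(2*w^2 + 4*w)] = (29*w^3 - 9*w^2 - 18*w - 12)/(w^3*(w^3 + 6*w^2 + 12*w + 8))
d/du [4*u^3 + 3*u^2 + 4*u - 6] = 12*u^2 + 6*u + 4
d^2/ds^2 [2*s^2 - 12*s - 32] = 4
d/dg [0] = 0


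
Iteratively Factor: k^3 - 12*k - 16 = (k + 2)*(k^2 - 2*k - 8) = (k - 4)*(k + 2)*(k + 2)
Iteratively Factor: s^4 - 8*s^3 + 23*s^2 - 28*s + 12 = (s - 3)*(s^3 - 5*s^2 + 8*s - 4) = (s - 3)*(s - 2)*(s^2 - 3*s + 2) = (s - 3)*(s - 2)*(s - 1)*(s - 2)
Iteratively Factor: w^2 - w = (w - 1)*(w)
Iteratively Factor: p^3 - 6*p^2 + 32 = (p - 4)*(p^2 - 2*p - 8) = (p - 4)^2*(p + 2)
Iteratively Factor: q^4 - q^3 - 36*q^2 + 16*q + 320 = (q + 4)*(q^3 - 5*q^2 - 16*q + 80) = (q - 5)*(q + 4)*(q^2 - 16) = (q - 5)*(q + 4)^2*(q - 4)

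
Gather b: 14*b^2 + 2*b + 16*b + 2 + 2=14*b^2 + 18*b + 4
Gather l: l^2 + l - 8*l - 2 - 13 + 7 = l^2 - 7*l - 8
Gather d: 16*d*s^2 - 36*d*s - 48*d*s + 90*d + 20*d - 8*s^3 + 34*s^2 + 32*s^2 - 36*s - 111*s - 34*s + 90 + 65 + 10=d*(16*s^2 - 84*s + 110) - 8*s^3 + 66*s^2 - 181*s + 165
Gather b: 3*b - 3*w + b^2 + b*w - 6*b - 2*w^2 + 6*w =b^2 + b*(w - 3) - 2*w^2 + 3*w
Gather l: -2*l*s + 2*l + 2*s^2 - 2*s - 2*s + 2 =l*(2 - 2*s) + 2*s^2 - 4*s + 2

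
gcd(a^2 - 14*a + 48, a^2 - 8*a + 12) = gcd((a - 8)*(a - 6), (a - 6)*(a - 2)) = a - 6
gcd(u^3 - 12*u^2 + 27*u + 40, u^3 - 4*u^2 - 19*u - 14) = u + 1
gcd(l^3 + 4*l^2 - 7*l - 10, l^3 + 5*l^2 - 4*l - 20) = l^2 + 3*l - 10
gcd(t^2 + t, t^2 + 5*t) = t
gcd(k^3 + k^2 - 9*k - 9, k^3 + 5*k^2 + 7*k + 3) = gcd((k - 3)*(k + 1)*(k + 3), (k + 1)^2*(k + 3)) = k^2 + 4*k + 3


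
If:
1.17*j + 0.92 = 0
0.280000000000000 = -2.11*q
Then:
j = -0.79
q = -0.13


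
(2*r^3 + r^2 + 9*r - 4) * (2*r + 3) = 4*r^4 + 8*r^3 + 21*r^2 + 19*r - 12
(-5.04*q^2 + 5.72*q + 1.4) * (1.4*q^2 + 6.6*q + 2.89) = -7.056*q^4 - 25.256*q^3 + 25.1464*q^2 + 25.7708*q + 4.046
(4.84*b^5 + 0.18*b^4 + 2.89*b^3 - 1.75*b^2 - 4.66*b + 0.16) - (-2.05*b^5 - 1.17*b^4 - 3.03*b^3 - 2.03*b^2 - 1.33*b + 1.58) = 6.89*b^5 + 1.35*b^4 + 5.92*b^3 + 0.28*b^2 - 3.33*b - 1.42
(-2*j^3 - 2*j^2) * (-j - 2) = 2*j^4 + 6*j^3 + 4*j^2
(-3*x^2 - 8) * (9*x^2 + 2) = -27*x^4 - 78*x^2 - 16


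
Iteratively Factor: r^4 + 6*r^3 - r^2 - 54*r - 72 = (r + 2)*(r^3 + 4*r^2 - 9*r - 36) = (r + 2)*(r + 4)*(r^2 - 9) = (r - 3)*(r + 2)*(r + 4)*(r + 3)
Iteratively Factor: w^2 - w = (w)*(w - 1)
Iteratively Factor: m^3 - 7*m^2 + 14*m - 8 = (m - 4)*(m^2 - 3*m + 2) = (m - 4)*(m - 1)*(m - 2)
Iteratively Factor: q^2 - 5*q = (q)*(q - 5)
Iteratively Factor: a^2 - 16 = (a + 4)*(a - 4)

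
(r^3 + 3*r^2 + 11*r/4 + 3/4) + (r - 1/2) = r^3 + 3*r^2 + 15*r/4 + 1/4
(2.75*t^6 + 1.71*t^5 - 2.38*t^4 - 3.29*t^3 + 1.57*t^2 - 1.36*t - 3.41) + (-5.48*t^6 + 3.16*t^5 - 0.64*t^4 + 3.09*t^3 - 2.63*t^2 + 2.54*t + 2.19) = -2.73*t^6 + 4.87*t^5 - 3.02*t^4 - 0.2*t^3 - 1.06*t^2 + 1.18*t - 1.22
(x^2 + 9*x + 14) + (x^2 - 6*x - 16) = 2*x^2 + 3*x - 2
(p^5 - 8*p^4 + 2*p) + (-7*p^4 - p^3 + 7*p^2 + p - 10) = p^5 - 15*p^4 - p^3 + 7*p^2 + 3*p - 10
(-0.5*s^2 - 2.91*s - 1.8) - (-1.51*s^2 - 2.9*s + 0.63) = 1.01*s^2 - 0.0100000000000002*s - 2.43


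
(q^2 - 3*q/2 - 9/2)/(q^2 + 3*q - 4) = (2*q^2 - 3*q - 9)/(2*(q^2 + 3*q - 4))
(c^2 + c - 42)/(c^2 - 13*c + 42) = (c + 7)/(c - 7)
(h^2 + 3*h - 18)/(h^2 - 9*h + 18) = (h + 6)/(h - 6)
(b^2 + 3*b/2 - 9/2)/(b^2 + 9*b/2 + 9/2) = (2*b - 3)/(2*b + 3)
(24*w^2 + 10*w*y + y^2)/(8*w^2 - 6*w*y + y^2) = (24*w^2 + 10*w*y + y^2)/(8*w^2 - 6*w*y + y^2)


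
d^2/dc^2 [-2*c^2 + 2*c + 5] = -4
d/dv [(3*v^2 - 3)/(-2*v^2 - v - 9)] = 3*(-v^2 - 22*v - 1)/(4*v^4 + 4*v^3 + 37*v^2 + 18*v + 81)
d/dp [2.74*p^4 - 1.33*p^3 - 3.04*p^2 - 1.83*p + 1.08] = 10.96*p^3 - 3.99*p^2 - 6.08*p - 1.83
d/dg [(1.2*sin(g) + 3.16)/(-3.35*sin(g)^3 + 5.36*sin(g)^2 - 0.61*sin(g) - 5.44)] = (8.04*sin(g)^3 + 25.326*sin(g)^2 - 33.8752*sin(g) - 4.6004)*cos(g)/(11.2225*sin(g)^6 - 35.912*sin(g)^5 + 32.8166*sin(g)^4 + 29.9088*sin(g)^3 - 57.9447*sin(g)^2 + 6.6368*sin(g) + 29.5936)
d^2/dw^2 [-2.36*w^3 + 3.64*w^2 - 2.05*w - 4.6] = 7.28 - 14.16*w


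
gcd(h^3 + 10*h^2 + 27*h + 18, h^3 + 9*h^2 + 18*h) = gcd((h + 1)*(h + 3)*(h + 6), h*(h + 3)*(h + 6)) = h^2 + 9*h + 18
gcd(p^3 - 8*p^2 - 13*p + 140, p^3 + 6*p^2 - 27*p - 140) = p^2 - p - 20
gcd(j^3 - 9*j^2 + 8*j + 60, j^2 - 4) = j + 2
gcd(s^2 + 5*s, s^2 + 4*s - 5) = s + 5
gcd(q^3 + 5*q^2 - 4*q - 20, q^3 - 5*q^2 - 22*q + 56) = q - 2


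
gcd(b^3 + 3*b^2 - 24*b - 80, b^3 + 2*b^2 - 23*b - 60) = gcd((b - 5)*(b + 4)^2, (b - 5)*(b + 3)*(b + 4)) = b^2 - b - 20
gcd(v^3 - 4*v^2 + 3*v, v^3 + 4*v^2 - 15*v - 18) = v - 3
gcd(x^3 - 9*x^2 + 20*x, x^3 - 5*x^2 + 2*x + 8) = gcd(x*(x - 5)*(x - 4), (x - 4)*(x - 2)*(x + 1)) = x - 4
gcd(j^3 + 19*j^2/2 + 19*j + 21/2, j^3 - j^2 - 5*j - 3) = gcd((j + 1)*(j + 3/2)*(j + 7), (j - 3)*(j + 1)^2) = j + 1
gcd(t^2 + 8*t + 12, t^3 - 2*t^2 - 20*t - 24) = t + 2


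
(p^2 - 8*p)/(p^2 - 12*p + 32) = p/(p - 4)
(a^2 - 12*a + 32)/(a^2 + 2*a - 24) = (a - 8)/(a + 6)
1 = 1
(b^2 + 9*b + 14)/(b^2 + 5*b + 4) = (b^2 + 9*b + 14)/(b^2 + 5*b + 4)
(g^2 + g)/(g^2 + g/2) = 2*(g + 1)/(2*g + 1)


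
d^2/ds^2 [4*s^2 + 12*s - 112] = 8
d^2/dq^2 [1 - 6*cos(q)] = 6*cos(q)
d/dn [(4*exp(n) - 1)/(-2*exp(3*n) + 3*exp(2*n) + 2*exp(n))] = 2*(8*exp(3*n) - 9*exp(2*n) + 3*exp(n) + 1)*exp(-n)/(4*exp(4*n) - 12*exp(3*n) + exp(2*n) + 12*exp(n) + 4)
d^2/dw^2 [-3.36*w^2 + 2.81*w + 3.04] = -6.72000000000000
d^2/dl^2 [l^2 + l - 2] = 2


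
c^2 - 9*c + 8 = (c - 8)*(c - 1)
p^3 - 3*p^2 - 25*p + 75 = (p - 5)*(p - 3)*(p + 5)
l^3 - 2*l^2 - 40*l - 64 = (l - 8)*(l + 2)*(l + 4)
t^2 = t^2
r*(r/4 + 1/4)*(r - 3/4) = r^3/4 + r^2/16 - 3*r/16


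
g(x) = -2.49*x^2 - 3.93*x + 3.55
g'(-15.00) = 70.77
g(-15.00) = -497.75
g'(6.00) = -33.81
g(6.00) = -109.67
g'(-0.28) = -2.54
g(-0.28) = 4.46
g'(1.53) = -11.55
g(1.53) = -8.29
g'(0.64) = -7.12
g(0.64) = 0.01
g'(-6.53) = 28.59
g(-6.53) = -76.96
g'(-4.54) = 18.68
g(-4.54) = -29.93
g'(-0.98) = 0.95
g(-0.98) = 5.01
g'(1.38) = -10.80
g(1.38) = -6.62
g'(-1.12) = 1.65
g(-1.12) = 4.83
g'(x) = -4.98*x - 3.93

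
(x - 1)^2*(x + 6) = x^3 + 4*x^2 - 11*x + 6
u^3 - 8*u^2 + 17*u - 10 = (u - 5)*(u - 2)*(u - 1)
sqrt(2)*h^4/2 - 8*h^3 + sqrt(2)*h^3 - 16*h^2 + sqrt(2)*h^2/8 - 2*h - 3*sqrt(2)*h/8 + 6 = (h - 1/2)*(h + 3/2)*(h - 8*sqrt(2))*(sqrt(2)*h/2 + sqrt(2)/2)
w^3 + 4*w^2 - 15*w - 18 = (w - 3)*(w + 1)*(w + 6)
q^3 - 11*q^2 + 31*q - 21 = (q - 7)*(q - 3)*(q - 1)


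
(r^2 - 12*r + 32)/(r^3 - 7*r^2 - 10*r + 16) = (r - 4)/(r^2 + r - 2)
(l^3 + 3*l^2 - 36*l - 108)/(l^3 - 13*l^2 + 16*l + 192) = (l^2 - 36)/(l^2 - 16*l + 64)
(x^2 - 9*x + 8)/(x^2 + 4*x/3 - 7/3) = 3*(x - 8)/(3*x + 7)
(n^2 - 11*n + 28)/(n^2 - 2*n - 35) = (n - 4)/(n + 5)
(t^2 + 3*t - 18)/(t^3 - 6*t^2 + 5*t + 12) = (t + 6)/(t^2 - 3*t - 4)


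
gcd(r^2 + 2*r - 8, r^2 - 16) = r + 4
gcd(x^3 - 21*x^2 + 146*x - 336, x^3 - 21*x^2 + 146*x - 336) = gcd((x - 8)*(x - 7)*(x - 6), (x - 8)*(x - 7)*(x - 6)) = x^3 - 21*x^2 + 146*x - 336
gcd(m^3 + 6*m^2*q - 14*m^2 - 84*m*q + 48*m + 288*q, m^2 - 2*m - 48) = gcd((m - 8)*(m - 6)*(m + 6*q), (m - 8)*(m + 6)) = m - 8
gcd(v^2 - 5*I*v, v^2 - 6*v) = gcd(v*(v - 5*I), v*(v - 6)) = v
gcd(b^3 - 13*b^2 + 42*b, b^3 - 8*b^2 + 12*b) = b^2 - 6*b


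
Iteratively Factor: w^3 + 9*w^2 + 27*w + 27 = (w + 3)*(w^2 + 6*w + 9) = (w + 3)^2*(w + 3)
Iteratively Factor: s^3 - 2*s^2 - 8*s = (s)*(s^2 - 2*s - 8) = s*(s - 4)*(s + 2)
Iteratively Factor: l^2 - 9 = (l - 3)*(l + 3)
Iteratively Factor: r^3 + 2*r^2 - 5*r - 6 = (r + 1)*(r^2 + r - 6) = (r - 2)*(r + 1)*(r + 3)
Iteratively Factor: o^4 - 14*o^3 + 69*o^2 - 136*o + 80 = (o - 4)*(o^3 - 10*o^2 + 29*o - 20) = (o - 4)^2*(o^2 - 6*o + 5) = (o - 5)*(o - 4)^2*(o - 1)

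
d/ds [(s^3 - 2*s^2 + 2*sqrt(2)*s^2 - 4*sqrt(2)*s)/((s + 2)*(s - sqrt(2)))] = (s^4 - 2*sqrt(2)*s^3 + 4*s^3 - 8*s^2 + 4*sqrt(2)*s^2 - 16*s + 8*sqrt(2)*s + 16)/(s^4 - 2*sqrt(2)*s^3 + 4*s^3 - 8*sqrt(2)*s^2 + 6*s^2 - 8*sqrt(2)*s + 8*s + 8)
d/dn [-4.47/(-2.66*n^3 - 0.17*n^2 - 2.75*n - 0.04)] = (-35.6706*n^2 - 1.5198*n - 12.2925)/(2.66*n^3 + 0.17*n^2 + 2.75*n + 0.04)^2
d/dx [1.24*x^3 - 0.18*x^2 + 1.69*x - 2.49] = 3.72*x^2 - 0.36*x + 1.69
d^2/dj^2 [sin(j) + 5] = -sin(j)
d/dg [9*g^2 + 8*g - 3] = 18*g + 8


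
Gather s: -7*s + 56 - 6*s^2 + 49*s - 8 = -6*s^2 + 42*s + 48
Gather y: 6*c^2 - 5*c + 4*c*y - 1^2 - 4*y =6*c^2 - 5*c + y*(4*c - 4) - 1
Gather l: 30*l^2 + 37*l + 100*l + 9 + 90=30*l^2 + 137*l + 99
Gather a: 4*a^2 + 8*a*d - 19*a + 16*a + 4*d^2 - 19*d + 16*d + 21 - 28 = 4*a^2 + a*(8*d - 3) + 4*d^2 - 3*d - 7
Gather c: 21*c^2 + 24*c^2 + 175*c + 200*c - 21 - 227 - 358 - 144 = 45*c^2 + 375*c - 750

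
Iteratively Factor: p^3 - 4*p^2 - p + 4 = (p - 1)*(p^2 - 3*p - 4) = (p - 1)*(p + 1)*(p - 4)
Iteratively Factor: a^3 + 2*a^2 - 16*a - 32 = (a - 4)*(a^2 + 6*a + 8) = (a - 4)*(a + 2)*(a + 4)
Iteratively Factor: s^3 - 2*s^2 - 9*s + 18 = (s + 3)*(s^2 - 5*s + 6) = (s - 2)*(s + 3)*(s - 3)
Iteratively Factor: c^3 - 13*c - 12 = (c + 1)*(c^2 - c - 12) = (c + 1)*(c + 3)*(c - 4)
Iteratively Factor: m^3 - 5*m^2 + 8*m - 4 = (m - 2)*(m^2 - 3*m + 2) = (m - 2)^2*(m - 1)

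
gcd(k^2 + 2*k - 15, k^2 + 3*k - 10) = k + 5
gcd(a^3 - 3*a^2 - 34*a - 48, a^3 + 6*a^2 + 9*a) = a + 3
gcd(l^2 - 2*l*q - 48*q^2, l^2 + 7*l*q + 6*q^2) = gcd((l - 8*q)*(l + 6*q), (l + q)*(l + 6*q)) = l + 6*q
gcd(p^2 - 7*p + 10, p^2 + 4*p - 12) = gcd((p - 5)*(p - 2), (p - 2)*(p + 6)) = p - 2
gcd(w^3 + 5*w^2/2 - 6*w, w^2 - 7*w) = w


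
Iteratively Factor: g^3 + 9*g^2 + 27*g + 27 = (g + 3)*(g^2 + 6*g + 9) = (g + 3)^2*(g + 3)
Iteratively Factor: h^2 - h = (h - 1)*(h)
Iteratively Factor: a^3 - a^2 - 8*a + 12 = (a - 2)*(a^2 + a - 6) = (a - 2)*(a + 3)*(a - 2)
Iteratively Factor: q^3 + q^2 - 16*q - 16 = (q + 4)*(q^2 - 3*q - 4) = (q + 1)*(q + 4)*(q - 4)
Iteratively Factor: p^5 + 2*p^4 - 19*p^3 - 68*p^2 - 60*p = (p + 3)*(p^4 - p^3 - 16*p^2 - 20*p) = (p + 2)*(p + 3)*(p^3 - 3*p^2 - 10*p) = (p - 5)*(p + 2)*(p + 3)*(p^2 + 2*p) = p*(p - 5)*(p + 2)*(p + 3)*(p + 2)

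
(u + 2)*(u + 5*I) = u^2 + 2*u + 5*I*u + 10*I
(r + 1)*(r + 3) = r^2 + 4*r + 3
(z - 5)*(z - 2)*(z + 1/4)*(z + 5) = z^4 - 7*z^3/4 - 51*z^2/2 + 175*z/4 + 25/2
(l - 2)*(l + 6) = l^2 + 4*l - 12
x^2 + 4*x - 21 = (x - 3)*(x + 7)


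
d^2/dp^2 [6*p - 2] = 0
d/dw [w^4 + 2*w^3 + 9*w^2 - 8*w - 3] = 4*w^3 + 6*w^2 + 18*w - 8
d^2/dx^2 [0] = 0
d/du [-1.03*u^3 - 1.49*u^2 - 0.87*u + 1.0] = -3.09*u^2 - 2.98*u - 0.87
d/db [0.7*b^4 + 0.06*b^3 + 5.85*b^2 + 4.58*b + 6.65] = 2.8*b^3 + 0.18*b^2 + 11.7*b + 4.58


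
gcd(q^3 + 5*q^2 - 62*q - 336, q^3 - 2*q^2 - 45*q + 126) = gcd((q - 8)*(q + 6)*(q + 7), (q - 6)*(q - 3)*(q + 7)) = q + 7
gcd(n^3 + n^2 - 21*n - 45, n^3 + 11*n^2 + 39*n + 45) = n^2 + 6*n + 9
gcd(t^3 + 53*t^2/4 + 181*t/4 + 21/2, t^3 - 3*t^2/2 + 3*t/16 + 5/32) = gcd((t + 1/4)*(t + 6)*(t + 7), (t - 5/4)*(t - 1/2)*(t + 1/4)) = t + 1/4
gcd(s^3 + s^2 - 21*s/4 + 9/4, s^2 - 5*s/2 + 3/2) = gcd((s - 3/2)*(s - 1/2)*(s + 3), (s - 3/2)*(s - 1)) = s - 3/2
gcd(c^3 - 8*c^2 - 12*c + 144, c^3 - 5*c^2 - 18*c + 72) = c^2 - 2*c - 24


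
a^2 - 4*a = a*(a - 4)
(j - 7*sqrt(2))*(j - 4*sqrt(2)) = j^2 - 11*sqrt(2)*j + 56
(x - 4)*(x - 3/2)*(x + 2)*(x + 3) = x^4 - x^3/2 - 31*x^2/2 - 3*x + 36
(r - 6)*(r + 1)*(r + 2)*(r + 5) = r^4 + 2*r^3 - 31*r^2 - 92*r - 60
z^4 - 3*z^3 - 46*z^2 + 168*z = z*(z - 6)*(z - 4)*(z + 7)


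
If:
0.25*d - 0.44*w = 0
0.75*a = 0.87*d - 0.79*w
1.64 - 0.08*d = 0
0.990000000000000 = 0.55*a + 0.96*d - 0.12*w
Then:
No Solution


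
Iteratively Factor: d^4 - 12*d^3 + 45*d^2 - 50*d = (d - 5)*(d^3 - 7*d^2 + 10*d) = (d - 5)^2*(d^2 - 2*d) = (d - 5)^2*(d - 2)*(d)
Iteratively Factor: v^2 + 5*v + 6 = (v + 2)*(v + 3)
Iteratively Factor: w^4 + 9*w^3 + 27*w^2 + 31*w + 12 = (w + 3)*(w^3 + 6*w^2 + 9*w + 4) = (w + 1)*(w + 3)*(w^2 + 5*w + 4) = (w + 1)*(w + 3)*(w + 4)*(w + 1)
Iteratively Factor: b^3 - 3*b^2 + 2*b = (b - 2)*(b^2 - b) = b*(b - 2)*(b - 1)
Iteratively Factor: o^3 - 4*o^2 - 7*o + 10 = (o - 1)*(o^2 - 3*o - 10) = (o - 1)*(o + 2)*(o - 5)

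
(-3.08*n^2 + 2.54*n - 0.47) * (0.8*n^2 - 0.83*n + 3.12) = -2.464*n^4 + 4.5884*n^3 - 12.0938*n^2 + 8.3149*n - 1.4664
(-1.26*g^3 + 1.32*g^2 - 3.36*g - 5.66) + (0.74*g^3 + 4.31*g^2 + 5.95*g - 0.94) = -0.52*g^3 + 5.63*g^2 + 2.59*g - 6.6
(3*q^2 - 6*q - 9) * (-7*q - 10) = -21*q^3 + 12*q^2 + 123*q + 90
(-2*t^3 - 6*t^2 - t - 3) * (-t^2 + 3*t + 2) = 2*t^5 - 21*t^3 - 12*t^2 - 11*t - 6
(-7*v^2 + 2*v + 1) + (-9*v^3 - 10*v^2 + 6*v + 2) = -9*v^3 - 17*v^2 + 8*v + 3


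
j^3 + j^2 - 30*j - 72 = (j - 6)*(j + 3)*(j + 4)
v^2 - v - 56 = (v - 8)*(v + 7)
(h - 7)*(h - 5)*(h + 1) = h^3 - 11*h^2 + 23*h + 35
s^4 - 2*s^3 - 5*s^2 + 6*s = s*(s - 3)*(s - 1)*(s + 2)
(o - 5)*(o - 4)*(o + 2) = o^3 - 7*o^2 + 2*o + 40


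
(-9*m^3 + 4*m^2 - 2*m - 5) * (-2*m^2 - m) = 18*m^5 + m^4 + 12*m^2 + 5*m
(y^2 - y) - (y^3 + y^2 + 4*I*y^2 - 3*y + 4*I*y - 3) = -y^3 - 4*I*y^2 + 2*y - 4*I*y + 3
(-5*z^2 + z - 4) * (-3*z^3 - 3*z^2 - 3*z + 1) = 15*z^5 + 12*z^4 + 24*z^3 + 4*z^2 + 13*z - 4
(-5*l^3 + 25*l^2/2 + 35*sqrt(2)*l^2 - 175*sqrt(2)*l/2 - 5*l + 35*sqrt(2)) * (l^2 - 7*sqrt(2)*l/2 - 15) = -5*l^5 + 25*l^4/2 + 105*sqrt(2)*l^4/2 - 525*sqrt(2)*l^3/4 - 175*l^3 - 945*sqrt(2)*l^2/2 + 425*l^2 - 170*l + 2625*sqrt(2)*l/2 - 525*sqrt(2)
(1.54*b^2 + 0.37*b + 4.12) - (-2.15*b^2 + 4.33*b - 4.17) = 3.69*b^2 - 3.96*b + 8.29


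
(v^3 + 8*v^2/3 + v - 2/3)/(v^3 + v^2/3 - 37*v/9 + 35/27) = 9*(v^2 + 3*v + 2)/(9*v^2 + 6*v - 35)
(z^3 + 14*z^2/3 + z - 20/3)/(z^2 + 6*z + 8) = (3*z^2 + 2*z - 5)/(3*(z + 2))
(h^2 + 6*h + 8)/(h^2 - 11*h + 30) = (h^2 + 6*h + 8)/(h^2 - 11*h + 30)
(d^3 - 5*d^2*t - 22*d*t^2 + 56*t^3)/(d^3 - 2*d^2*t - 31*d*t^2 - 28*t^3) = (d - 2*t)/(d + t)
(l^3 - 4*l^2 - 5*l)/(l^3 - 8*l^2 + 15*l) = (l + 1)/(l - 3)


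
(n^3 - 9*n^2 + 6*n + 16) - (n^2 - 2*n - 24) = n^3 - 10*n^2 + 8*n + 40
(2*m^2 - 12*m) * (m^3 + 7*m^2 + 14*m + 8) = 2*m^5 + 2*m^4 - 56*m^3 - 152*m^2 - 96*m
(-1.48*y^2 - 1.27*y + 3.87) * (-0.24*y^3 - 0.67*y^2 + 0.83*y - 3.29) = 0.3552*y^5 + 1.2964*y^4 - 1.3063*y^3 + 1.2222*y^2 + 7.3904*y - 12.7323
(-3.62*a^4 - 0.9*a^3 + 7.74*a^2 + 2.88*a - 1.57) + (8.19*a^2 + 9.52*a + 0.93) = -3.62*a^4 - 0.9*a^3 + 15.93*a^2 + 12.4*a - 0.64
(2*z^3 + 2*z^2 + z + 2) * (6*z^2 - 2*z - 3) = 12*z^5 + 8*z^4 - 4*z^3 + 4*z^2 - 7*z - 6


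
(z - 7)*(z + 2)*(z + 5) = z^3 - 39*z - 70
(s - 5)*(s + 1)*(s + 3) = s^3 - s^2 - 17*s - 15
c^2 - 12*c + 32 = (c - 8)*(c - 4)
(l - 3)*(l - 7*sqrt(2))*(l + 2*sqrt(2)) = l^3 - 5*sqrt(2)*l^2 - 3*l^2 - 28*l + 15*sqrt(2)*l + 84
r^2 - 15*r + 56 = (r - 8)*(r - 7)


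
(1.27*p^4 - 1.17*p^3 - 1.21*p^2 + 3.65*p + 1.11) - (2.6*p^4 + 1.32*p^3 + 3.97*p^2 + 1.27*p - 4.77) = -1.33*p^4 - 2.49*p^3 - 5.18*p^2 + 2.38*p + 5.88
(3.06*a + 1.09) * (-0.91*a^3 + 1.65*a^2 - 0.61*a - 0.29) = -2.7846*a^4 + 4.0571*a^3 - 0.0681*a^2 - 1.5523*a - 0.3161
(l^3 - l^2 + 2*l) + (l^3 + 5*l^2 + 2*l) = 2*l^3 + 4*l^2 + 4*l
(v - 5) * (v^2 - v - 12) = v^3 - 6*v^2 - 7*v + 60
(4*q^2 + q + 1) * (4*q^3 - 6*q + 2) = 16*q^5 + 4*q^4 - 20*q^3 + 2*q^2 - 4*q + 2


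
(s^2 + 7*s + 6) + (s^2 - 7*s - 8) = 2*s^2 - 2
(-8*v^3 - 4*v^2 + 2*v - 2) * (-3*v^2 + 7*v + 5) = 24*v^5 - 44*v^4 - 74*v^3 - 4*v - 10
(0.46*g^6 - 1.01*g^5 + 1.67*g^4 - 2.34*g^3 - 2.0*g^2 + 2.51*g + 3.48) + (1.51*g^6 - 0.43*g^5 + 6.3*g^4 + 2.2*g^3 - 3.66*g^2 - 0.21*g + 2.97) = 1.97*g^6 - 1.44*g^5 + 7.97*g^4 - 0.14*g^3 - 5.66*g^2 + 2.3*g + 6.45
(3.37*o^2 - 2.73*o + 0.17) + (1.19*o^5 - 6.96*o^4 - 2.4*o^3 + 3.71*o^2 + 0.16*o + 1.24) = 1.19*o^5 - 6.96*o^4 - 2.4*o^3 + 7.08*o^2 - 2.57*o + 1.41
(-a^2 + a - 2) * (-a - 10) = a^3 + 9*a^2 - 8*a + 20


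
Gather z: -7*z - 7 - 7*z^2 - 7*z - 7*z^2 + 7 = -14*z^2 - 14*z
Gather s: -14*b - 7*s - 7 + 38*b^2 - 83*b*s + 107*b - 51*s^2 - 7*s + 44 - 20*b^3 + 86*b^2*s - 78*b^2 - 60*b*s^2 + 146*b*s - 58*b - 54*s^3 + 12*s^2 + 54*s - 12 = -20*b^3 - 40*b^2 + 35*b - 54*s^3 + s^2*(-60*b - 39) + s*(86*b^2 + 63*b + 40) + 25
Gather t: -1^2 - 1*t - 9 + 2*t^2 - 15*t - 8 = 2*t^2 - 16*t - 18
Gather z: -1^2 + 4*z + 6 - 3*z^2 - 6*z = -3*z^2 - 2*z + 5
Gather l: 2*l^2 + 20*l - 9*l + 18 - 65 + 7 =2*l^2 + 11*l - 40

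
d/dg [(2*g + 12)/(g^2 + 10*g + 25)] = 2*(-g - 7)/(g^3 + 15*g^2 + 75*g + 125)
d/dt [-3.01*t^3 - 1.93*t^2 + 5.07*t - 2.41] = -9.03*t^2 - 3.86*t + 5.07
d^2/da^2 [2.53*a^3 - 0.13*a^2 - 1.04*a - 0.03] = 15.18*a - 0.26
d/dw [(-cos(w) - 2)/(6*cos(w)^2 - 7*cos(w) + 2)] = (6*sin(w)^2 - 24*cos(w) + 10)*sin(w)/(6*cos(w)^2 - 7*cos(w) + 2)^2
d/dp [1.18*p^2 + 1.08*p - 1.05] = 2.36*p + 1.08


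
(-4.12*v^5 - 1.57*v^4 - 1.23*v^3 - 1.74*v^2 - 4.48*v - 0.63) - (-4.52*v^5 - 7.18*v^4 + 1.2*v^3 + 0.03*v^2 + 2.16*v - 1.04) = 0.399999999999999*v^5 + 5.61*v^4 - 2.43*v^3 - 1.77*v^2 - 6.64*v + 0.41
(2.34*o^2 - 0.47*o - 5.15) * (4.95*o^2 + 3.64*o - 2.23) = 11.583*o^4 + 6.1911*o^3 - 32.4215*o^2 - 17.6979*o + 11.4845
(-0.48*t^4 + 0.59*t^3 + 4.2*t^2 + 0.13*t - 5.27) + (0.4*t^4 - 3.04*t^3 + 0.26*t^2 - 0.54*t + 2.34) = -0.08*t^4 - 2.45*t^3 + 4.46*t^2 - 0.41*t - 2.93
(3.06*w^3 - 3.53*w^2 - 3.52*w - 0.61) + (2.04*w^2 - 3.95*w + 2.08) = 3.06*w^3 - 1.49*w^2 - 7.47*w + 1.47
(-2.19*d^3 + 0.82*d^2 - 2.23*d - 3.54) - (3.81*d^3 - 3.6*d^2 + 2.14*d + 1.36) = -6.0*d^3 + 4.42*d^2 - 4.37*d - 4.9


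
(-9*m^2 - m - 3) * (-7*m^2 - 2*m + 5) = 63*m^4 + 25*m^3 - 22*m^2 + m - 15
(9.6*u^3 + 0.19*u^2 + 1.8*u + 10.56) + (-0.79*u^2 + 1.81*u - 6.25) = 9.6*u^3 - 0.6*u^2 + 3.61*u + 4.31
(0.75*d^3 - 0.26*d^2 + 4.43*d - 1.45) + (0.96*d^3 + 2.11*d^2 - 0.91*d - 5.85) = 1.71*d^3 + 1.85*d^2 + 3.52*d - 7.3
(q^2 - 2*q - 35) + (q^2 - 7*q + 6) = 2*q^2 - 9*q - 29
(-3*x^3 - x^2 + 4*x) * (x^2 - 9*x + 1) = -3*x^5 + 26*x^4 + 10*x^3 - 37*x^2 + 4*x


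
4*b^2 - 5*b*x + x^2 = (-4*b + x)*(-b + x)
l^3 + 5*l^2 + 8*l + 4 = (l + 1)*(l + 2)^2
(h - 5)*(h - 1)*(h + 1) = h^3 - 5*h^2 - h + 5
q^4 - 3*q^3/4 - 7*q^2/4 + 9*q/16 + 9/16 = (q - 3/2)*(q - 3/4)*(q + 1/2)*(q + 1)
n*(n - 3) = n^2 - 3*n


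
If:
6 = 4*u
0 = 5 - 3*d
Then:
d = 5/3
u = 3/2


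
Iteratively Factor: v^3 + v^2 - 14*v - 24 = (v - 4)*(v^2 + 5*v + 6) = (v - 4)*(v + 3)*(v + 2)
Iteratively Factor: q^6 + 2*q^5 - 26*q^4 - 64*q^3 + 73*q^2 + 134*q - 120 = (q - 1)*(q^5 + 3*q^4 - 23*q^3 - 87*q^2 - 14*q + 120) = (q - 1)^2*(q^4 + 4*q^3 - 19*q^2 - 106*q - 120) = (q - 1)^2*(q + 3)*(q^3 + q^2 - 22*q - 40) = (q - 5)*(q - 1)^2*(q + 3)*(q^2 + 6*q + 8) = (q - 5)*(q - 1)^2*(q + 3)*(q + 4)*(q + 2)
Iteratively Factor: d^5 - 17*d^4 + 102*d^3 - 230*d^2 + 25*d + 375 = (d - 5)*(d^4 - 12*d^3 + 42*d^2 - 20*d - 75) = (d - 5)*(d - 3)*(d^3 - 9*d^2 + 15*d + 25) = (d - 5)^2*(d - 3)*(d^2 - 4*d - 5) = (d - 5)^3*(d - 3)*(d + 1)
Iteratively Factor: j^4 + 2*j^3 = (j)*(j^3 + 2*j^2) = j*(j + 2)*(j^2) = j^2*(j + 2)*(j)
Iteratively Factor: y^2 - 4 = (y + 2)*(y - 2)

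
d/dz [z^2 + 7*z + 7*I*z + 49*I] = 2*z + 7 + 7*I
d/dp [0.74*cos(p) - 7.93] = -0.74*sin(p)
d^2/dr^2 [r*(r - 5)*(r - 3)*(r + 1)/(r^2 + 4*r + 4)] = 2*(r^4 + 8*r^3 + 24*r^2 - 97*r - 32)/(r^4 + 8*r^3 + 24*r^2 + 32*r + 16)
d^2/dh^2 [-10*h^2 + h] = -20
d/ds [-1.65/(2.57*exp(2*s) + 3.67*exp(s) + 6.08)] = (8.481*exp(s) + 6.0555)*exp(s)/(2.57*exp(2*s) + 3.67*exp(s) + 6.08)^2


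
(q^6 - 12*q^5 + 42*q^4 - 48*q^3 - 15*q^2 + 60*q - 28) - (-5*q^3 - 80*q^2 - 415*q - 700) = q^6 - 12*q^5 + 42*q^4 - 43*q^3 + 65*q^2 + 475*q + 672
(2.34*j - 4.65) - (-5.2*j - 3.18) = 7.54*j - 1.47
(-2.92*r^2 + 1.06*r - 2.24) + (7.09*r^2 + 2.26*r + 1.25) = 4.17*r^2 + 3.32*r - 0.99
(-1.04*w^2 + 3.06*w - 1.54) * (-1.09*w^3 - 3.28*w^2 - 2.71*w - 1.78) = 1.1336*w^5 + 0.0757999999999996*w^4 - 5.5398*w^3 - 1.3902*w^2 - 1.2734*w + 2.7412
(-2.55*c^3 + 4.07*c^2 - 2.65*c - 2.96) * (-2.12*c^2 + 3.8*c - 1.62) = 5.406*c^5 - 18.3184*c^4 + 25.215*c^3 - 10.3882*c^2 - 6.955*c + 4.7952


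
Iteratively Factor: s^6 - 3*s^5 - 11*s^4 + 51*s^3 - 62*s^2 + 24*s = (s + 4)*(s^5 - 7*s^4 + 17*s^3 - 17*s^2 + 6*s) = (s - 1)*(s + 4)*(s^4 - 6*s^3 + 11*s^2 - 6*s) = s*(s - 1)*(s + 4)*(s^3 - 6*s^2 + 11*s - 6) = s*(s - 1)^2*(s + 4)*(s^2 - 5*s + 6) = s*(s - 2)*(s - 1)^2*(s + 4)*(s - 3)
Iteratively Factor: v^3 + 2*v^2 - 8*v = (v)*(v^2 + 2*v - 8) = v*(v + 4)*(v - 2)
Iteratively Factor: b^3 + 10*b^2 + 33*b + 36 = (b + 3)*(b^2 + 7*b + 12) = (b + 3)^2*(b + 4)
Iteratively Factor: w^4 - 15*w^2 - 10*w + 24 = (w - 4)*(w^3 + 4*w^2 + w - 6) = (w - 4)*(w + 2)*(w^2 + 2*w - 3) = (w - 4)*(w + 2)*(w + 3)*(w - 1)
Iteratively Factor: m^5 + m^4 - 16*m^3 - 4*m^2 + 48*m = (m - 3)*(m^4 + 4*m^3 - 4*m^2 - 16*m) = (m - 3)*(m + 2)*(m^3 + 2*m^2 - 8*m) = m*(m - 3)*(m + 2)*(m^2 + 2*m - 8) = m*(m - 3)*(m + 2)*(m + 4)*(m - 2)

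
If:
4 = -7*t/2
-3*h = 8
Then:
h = -8/3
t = -8/7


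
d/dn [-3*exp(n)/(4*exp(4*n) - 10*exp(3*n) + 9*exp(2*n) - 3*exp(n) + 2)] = (36*exp(4*n) - 60*exp(3*n) + 27*exp(2*n) - 6)*exp(n)/(16*exp(8*n) - 80*exp(7*n) + 172*exp(6*n) - 204*exp(5*n) + 157*exp(4*n) - 94*exp(3*n) + 45*exp(2*n) - 12*exp(n) + 4)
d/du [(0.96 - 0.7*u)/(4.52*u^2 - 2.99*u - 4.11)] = (3.164*u^2 - 8.6784*u + 5.7474)/(20.4304*u^4 - 27.0296*u^3 - 28.2143*u^2 + 24.5778*u + 16.8921)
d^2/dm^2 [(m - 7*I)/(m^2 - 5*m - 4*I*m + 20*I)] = 2*((m - 7*I)*(-2*m + 5 + 4*I)^2 + (-3*m + 5 + 11*I)*(m^2 - 5*m - 4*I*m + 20*I))/(m^2 - 5*m - 4*I*m + 20*I)^3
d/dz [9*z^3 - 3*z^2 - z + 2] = 27*z^2 - 6*z - 1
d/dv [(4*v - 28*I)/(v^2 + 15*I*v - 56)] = 4*(-v^2 + 14*I*v - 161)/(v^4 + 30*I*v^3 - 337*v^2 - 1680*I*v + 3136)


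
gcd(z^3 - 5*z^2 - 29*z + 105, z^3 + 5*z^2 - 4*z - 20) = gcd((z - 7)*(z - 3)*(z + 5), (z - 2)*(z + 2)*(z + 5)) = z + 5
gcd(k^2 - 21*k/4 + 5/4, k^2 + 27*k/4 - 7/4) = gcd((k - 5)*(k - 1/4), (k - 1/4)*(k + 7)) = k - 1/4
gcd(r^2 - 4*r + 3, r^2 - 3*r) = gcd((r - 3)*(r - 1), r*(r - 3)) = r - 3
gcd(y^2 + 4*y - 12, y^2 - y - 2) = y - 2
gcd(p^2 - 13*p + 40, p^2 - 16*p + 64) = p - 8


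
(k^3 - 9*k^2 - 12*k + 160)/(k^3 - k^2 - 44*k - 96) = (k - 5)/(k + 3)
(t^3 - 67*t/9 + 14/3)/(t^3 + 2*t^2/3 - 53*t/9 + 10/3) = (3*t - 7)/(3*t - 5)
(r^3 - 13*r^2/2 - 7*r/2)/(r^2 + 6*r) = (2*r^2 - 13*r - 7)/(2*(r + 6))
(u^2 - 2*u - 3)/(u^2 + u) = (u - 3)/u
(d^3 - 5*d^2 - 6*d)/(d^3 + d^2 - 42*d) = (d + 1)/(d + 7)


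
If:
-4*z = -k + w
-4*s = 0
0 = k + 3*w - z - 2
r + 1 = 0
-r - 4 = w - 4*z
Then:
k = 55/19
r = -1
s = 0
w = -1/19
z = 14/19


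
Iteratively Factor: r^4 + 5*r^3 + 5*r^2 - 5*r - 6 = (r + 2)*(r^3 + 3*r^2 - r - 3) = (r + 2)*(r + 3)*(r^2 - 1) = (r - 1)*(r + 2)*(r + 3)*(r + 1)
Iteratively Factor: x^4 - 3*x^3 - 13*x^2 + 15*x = (x - 5)*(x^3 + 2*x^2 - 3*x) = (x - 5)*(x - 1)*(x^2 + 3*x) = (x - 5)*(x - 1)*(x + 3)*(x)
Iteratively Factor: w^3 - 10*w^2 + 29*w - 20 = (w - 5)*(w^2 - 5*w + 4) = (w - 5)*(w - 1)*(w - 4)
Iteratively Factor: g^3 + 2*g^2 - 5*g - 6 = (g + 3)*(g^2 - g - 2) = (g + 1)*(g + 3)*(g - 2)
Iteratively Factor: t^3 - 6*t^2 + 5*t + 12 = (t - 4)*(t^2 - 2*t - 3) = (t - 4)*(t + 1)*(t - 3)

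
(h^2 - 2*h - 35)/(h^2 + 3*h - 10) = (h - 7)/(h - 2)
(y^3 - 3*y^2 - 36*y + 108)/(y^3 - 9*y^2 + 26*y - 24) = (y^2 - 36)/(y^2 - 6*y + 8)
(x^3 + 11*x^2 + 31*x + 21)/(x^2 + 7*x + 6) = (x^2 + 10*x + 21)/(x + 6)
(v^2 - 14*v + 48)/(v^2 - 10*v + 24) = (v - 8)/(v - 4)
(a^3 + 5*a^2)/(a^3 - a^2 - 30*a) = a/(a - 6)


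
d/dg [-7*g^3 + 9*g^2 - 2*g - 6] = -21*g^2 + 18*g - 2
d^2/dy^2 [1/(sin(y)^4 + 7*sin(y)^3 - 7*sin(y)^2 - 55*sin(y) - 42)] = (-16*sin(y)^7 - 145*sin(y)^6 - 192*sin(y)^5 + 886*sin(y)^4 - 522*sin(y)^3 - 4283*sin(y)^2 + 922*sin(y) + 5462)/((sin(y) - 3)^3*(sin(y) + 1)^2*(sin(y) + 2)^3*(sin(y) + 7)^3)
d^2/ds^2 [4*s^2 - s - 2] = 8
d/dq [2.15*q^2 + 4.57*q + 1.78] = 4.3*q + 4.57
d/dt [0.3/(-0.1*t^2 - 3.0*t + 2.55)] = (0.06*t + 0.9)/(0.1*t^2 + 3.0*t - 2.55)^2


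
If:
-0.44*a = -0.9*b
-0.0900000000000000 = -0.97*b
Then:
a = 0.19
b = 0.09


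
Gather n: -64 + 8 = -56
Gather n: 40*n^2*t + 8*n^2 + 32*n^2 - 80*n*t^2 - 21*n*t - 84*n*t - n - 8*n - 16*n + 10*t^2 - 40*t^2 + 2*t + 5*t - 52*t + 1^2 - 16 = n^2*(40*t + 40) + n*(-80*t^2 - 105*t - 25) - 30*t^2 - 45*t - 15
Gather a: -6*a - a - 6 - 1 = -7*a - 7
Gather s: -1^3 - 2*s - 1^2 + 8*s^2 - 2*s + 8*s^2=16*s^2 - 4*s - 2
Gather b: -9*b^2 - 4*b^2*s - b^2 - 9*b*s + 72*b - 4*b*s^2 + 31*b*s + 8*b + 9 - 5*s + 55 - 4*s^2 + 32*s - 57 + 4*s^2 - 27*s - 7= b^2*(-4*s - 10) + b*(-4*s^2 + 22*s + 80)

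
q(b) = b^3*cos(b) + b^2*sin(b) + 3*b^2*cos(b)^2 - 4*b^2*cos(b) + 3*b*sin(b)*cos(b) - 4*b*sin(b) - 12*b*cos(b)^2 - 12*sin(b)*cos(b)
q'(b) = -b^3*sin(b) - 6*b^2*sin(b)*cos(b) + 4*b^2*sin(b) + 4*b^2*cos(b) - 3*b*sin(b)^2 + 24*b*sin(b)*cos(b) + 2*b*sin(b) + 9*b*cos(b)^2 - 12*b*cos(b) + 12*sin(b)^2 + 3*sin(b)*cos(b) - 4*sin(b) - 24*cos(b)^2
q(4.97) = 1.66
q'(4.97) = 32.41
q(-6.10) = -185.04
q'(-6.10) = 142.88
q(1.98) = -0.21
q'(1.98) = 4.71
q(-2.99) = 116.76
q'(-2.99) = -146.29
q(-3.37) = 162.72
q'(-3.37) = -85.32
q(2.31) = 0.40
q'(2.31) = -0.43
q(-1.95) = -3.77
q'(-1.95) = -41.17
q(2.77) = -0.07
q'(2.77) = -0.28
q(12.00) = 1114.82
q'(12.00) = 1284.30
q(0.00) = 0.00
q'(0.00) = -24.00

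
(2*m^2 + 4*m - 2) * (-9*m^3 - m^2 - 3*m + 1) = -18*m^5 - 38*m^4 + 8*m^3 - 8*m^2 + 10*m - 2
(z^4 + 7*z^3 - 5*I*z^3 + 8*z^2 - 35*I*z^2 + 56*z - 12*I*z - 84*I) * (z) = z^5 + 7*z^4 - 5*I*z^4 + 8*z^3 - 35*I*z^3 + 56*z^2 - 12*I*z^2 - 84*I*z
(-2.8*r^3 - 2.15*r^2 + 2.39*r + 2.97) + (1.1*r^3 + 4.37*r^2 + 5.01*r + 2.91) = -1.7*r^3 + 2.22*r^2 + 7.4*r + 5.88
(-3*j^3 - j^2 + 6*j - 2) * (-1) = 3*j^3 + j^2 - 6*j + 2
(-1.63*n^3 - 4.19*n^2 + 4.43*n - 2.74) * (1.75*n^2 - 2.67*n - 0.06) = -2.8525*n^5 - 2.9804*n^4 + 19.0376*n^3 - 16.3717*n^2 + 7.05*n + 0.1644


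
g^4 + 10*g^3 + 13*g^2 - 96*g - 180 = (g - 3)*(g + 2)*(g + 5)*(g + 6)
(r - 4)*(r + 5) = r^2 + r - 20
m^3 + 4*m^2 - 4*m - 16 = (m - 2)*(m + 2)*(m + 4)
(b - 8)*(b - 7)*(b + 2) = b^3 - 13*b^2 + 26*b + 112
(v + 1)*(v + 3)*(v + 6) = v^3 + 10*v^2 + 27*v + 18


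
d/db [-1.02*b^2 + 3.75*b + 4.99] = 3.75 - 2.04*b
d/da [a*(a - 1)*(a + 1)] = 3*a^2 - 1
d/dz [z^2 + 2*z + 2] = 2*z + 2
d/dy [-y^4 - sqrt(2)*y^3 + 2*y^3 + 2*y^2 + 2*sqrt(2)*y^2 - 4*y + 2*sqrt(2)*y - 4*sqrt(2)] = -4*y^3 - 3*sqrt(2)*y^2 + 6*y^2 + 4*y + 4*sqrt(2)*y - 4 + 2*sqrt(2)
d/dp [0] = 0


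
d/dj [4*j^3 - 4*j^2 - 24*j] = 12*j^2 - 8*j - 24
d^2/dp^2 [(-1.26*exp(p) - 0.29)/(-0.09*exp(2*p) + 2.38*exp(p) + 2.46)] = (0.010206*exp(4*p) + 0.279288*exp(3*p) + 1.48743*exp(2*p) - 5.477548*exp(p) + 5.927124)*exp(p)/(0.000729*exp(6*p) - 0.057834*exp(5*p) + 1.46961*exp(4*p) - 10.31968*exp(3*p) - 40.16934*exp(2*p) - 43.208424*exp(p) - 14.886936)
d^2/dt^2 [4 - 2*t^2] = -4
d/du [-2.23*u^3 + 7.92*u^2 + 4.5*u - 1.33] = -6.69*u^2 + 15.84*u + 4.5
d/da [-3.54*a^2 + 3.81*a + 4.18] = 3.81 - 7.08*a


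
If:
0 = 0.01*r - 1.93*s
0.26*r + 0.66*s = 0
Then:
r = 0.00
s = 0.00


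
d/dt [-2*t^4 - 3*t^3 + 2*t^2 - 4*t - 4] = -8*t^3 - 9*t^2 + 4*t - 4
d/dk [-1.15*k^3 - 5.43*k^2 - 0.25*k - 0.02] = -3.45*k^2 - 10.86*k - 0.25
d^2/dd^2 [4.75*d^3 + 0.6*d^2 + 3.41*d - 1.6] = 28.5*d + 1.2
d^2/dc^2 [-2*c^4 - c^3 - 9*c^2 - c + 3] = -24*c^2 - 6*c - 18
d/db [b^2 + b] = 2*b + 1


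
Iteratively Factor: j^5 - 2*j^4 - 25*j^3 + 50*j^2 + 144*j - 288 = (j - 3)*(j^4 + j^3 - 22*j^2 - 16*j + 96) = (j - 3)*(j + 3)*(j^3 - 2*j^2 - 16*j + 32) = (j - 4)*(j - 3)*(j + 3)*(j^2 + 2*j - 8) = (j - 4)*(j - 3)*(j + 3)*(j + 4)*(j - 2)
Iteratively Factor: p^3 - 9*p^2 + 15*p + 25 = (p + 1)*(p^2 - 10*p + 25) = (p - 5)*(p + 1)*(p - 5)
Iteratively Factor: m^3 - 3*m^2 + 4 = (m - 2)*(m^2 - m - 2) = (m - 2)*(m + 1)*(m - 2)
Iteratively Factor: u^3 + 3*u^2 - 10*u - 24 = (u + 2)*(u^2 + u - 12) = (u - 3)*(u + 2)*(u + 4)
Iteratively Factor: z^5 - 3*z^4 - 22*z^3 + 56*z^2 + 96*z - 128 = (z - 4)*(z^4 + z^3 - 18*z^2 - 16*z + 32) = (z - 4)*(z - 1)*(z^3 + 2*z^2 - 16*z - 32) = (z - 4)*(z - 1)*(z + 4)*(z^2 - 2*z - 8) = (z - 4)*(z - 1)*(z + 2)*(z + 4)*(z - 4)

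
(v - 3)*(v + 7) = v^2 + 4*v - 21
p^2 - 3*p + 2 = (p - 2)*(p - 1)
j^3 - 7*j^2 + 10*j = j*(j - 5)*(j - 2)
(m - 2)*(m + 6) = m^2 + 4*m - 12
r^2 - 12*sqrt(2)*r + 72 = (r - 6*sqrt(2))^2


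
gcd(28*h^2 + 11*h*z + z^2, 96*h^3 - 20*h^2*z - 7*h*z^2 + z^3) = 4*h + z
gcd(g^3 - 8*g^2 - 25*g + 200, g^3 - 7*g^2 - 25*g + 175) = g^2 - 25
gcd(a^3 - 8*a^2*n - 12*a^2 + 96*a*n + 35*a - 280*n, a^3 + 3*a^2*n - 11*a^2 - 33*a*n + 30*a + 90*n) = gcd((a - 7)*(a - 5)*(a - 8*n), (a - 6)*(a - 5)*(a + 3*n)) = a - 5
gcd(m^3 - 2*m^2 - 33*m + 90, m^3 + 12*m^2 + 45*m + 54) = m + 6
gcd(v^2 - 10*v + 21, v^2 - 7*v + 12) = v - 3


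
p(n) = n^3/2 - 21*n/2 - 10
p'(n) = 3*n^2/2 - 21/2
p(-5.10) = -22.78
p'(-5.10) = 28.52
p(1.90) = -26.52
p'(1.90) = -5.08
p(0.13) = -11.36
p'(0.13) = -10.47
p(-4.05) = -0.69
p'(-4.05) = 14.10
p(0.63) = -16.49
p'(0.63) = -9.90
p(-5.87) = -49.50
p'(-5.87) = 41.19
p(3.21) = -27.17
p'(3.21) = 4.96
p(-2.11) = 7.46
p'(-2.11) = -3.82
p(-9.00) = -280.00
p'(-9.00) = 111.00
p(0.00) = -10.00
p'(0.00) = -10.50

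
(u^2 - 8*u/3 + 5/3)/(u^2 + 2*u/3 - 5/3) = (3*u - 5)/(3*u + 5)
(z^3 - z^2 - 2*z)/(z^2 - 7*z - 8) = z*(z - 2)/(z - 8)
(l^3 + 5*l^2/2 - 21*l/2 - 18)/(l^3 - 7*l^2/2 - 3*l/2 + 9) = (l + 4)/(l - 2)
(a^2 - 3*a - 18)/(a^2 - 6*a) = (a + 3)/a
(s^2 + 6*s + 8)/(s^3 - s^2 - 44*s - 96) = (s + 2)/(s^2 - 5*s - 24)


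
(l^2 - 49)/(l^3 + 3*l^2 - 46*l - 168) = (l + 7)/(l^2 + 10*l + 24)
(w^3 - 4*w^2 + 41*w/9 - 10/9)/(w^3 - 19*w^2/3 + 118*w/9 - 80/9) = (3*w - 1)/(3*w - 8)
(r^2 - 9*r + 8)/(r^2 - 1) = (r - 8)/(r + 1)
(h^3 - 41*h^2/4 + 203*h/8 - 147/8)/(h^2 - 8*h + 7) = (8*h^2 - 26*h + 21)/(8*(h - 1))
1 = 1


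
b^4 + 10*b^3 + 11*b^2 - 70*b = b*(b - 2)*(b + 5)*(b + 7)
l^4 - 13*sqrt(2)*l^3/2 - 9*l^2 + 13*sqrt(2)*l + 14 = (l - 7*sqrt(2))*(l - sqrt(2))*(l + sqrt(2)/2)*(l + sqrt(2))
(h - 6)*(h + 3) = h^2 - 3*h - 18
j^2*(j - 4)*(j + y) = j^4 + j^3*y - 4*j^3 - 4*j^2*y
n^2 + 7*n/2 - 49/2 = (n - 7/2)*(n + 7)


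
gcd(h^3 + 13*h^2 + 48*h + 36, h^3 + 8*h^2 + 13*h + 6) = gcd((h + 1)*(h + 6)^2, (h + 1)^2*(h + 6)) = h^2 + 7*h + 6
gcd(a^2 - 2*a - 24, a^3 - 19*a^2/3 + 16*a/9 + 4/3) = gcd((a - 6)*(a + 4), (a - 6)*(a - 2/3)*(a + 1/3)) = a - 6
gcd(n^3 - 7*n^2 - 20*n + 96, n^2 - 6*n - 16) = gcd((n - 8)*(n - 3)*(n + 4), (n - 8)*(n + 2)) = n - 8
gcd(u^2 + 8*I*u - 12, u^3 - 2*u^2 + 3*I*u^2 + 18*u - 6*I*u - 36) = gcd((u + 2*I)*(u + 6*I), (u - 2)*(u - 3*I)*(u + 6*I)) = u + 6*I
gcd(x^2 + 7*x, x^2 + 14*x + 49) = x + 7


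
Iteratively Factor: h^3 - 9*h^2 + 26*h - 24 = (h - 4)*(h^2 - 5*h + 6) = (h - 4)*(h - 3)*(h - 2)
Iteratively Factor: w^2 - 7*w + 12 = (w - 4)*(w - 3)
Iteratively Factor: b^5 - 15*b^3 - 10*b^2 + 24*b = (b - 1)*(b^4 + b^3 - 14*b^2 - 24*b) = b*(b - 1)*(b^3 + b^2 - 14*b - 24) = b*(b - 1)*(b + 2)*(b^2 - b - 12) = b*(b - 4)*(b - 1)*(b + 2)*(b + 3)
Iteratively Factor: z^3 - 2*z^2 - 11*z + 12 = (z + 3)*(z^2 - 5*z + 4) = (z - 1)*(z + 3)*(z - 4)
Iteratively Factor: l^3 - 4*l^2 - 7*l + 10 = (l - 5)*(l^2 + l - 2) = (l - 5)*(l + 2)*(l - 1)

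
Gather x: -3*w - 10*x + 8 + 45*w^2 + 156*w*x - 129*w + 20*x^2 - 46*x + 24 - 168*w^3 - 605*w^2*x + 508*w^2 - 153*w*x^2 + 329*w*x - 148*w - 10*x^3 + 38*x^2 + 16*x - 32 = -168*w^3 + 553*w^2 - 280*w - 10*x^3 + x^2*(58 - 153*w) + x*(-605*w^2 + 485*w - 40)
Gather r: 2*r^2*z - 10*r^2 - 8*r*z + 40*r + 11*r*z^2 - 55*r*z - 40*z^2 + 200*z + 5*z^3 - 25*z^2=r^2*(2*z - 10) + r*(11*z^2 - 63*z + 40) + 5*z^3 - 65*z^2 + 200*z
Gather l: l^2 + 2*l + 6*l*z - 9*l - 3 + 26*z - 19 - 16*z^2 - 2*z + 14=l^2 + l*(6*z - 7) - 16*z^2 + 24*z - 8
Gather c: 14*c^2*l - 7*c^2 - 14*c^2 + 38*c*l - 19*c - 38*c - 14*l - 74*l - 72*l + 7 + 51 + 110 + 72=c^2*(14*l - 21) + c*(38*l - 57) - 160*l + 240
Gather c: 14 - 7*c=14 - 7*c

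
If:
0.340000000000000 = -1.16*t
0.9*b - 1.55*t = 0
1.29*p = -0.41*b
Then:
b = -0.50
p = 0.16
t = -0.29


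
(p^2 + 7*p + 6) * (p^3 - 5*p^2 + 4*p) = p^5 + 2*p^4 - 25*p^3 - 2*p^2 + 24*p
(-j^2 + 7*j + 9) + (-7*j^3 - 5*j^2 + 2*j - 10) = -7*j^3 - 6*j^2 + 9*j - 1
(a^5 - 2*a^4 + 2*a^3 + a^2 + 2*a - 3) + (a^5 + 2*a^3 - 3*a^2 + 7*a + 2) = 2*a^5 - 2*a^4 + 4*a^3 - 2*a^2 + 9*a - 1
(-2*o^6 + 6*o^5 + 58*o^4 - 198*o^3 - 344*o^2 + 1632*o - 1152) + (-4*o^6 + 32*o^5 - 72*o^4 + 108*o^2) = -6*o^6 + 38*o^5 - 14*o^4 - 198*o^3 - 236*o^2 + 1632*o - 1152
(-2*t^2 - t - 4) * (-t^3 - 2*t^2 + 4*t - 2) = 2*t^5 + 5*t^4 - 2*t^3 + 8*t^2 - 14*t + 8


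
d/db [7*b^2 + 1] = 14*b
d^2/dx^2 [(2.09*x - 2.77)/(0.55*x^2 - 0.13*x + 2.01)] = ((3.5904 - 6.897*x)*(0.55*x^2 - 0.13*x + 2.01) + (1.1*x - 0.13)*(2.09*x - 2.77)*(2.2*x - 0.26))/(0.55*x^2 - 0.13*x + 2.01)^3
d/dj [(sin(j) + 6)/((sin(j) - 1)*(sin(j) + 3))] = (-12*sin(j) + cos(j)^2 - 16)*cos(j)/((sin(j) - 1)^2*(sin(j) + 3)^2)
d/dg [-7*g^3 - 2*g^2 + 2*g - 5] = -21*g^2 - 4*g + 2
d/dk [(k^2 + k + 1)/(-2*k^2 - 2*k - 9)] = 7*(-2*k - 1)/(4*k^4 + 8*k^3 + 40*k^2 + 36*k + 81)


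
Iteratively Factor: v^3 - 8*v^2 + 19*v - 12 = (v - 1)*(v^2 - 7*v + 12) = (v - 4)*(v - 1)*(v - 3)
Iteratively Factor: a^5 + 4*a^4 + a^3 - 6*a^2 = (a - 1)*(a^4 + 5*a^3 + 6*a^2) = (a - 1)*(a + 3)*(a^3 + 2*a^2) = a*(a - 1)*(a + 3)*(a^2 + 2*a) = a*(a - 1)*(a + 2)*(a + 3)*(a)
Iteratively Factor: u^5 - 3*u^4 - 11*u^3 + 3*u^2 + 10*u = (u + 1)*(u^4 - 4*u^3 - 7*u^2 + 10*u) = (u - 1)*(u + 1)*(u^3 - 3*u^2 - 10*u) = u*(u - 1)*(u + 1)*(u^2 - 3*u - 10) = u*(u - 1)*(u + 1)*(u + 2)*(u - 5)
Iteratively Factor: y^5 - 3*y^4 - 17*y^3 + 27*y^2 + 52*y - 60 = (y - 2)*(y^4 - y^3 - 19*y^2 - 11*y + 30) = (y - 2)*(y + 3)*(y^3 - 4*y^2 - 7*y + 10) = (y - 5)*(y - 2)*(y + 3)*(y^2 + y - 2) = (y - 5)*(y - 2)*(y - 1)*(y + 3)*(y + 2)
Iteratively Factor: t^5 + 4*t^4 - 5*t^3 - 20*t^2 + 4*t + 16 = (t + 2)*(t^4 + 2*t^3 - 9*t^2 - 2*t + 8) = (t + 1)*(t + 2)*(t^3 + t^2 - 10*t + 8) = (t + 1)*(t + 2)*(t + 4)*(t^2 - 3*t + 2) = (t - 1)*(t + 1)*(t + 2)*(t + 4)*(t - 2)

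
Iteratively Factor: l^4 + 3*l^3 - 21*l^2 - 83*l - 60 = (l + 1)*(l^3 + 2*l^2 - 23*l - 60) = (l + 1)*(l + 4)*(l^2 - 2*l - 15) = (l + 1)*(l + 3)*(l + 4)*(l - 5)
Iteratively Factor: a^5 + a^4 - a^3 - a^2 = (a + 1)*(a^4 - a^2) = a*(a + 1)*(a^3 - a) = a*(a - 1)*(a + 1)*(a^2 + a) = a*(a - 1)*(a + 1)^2*(a)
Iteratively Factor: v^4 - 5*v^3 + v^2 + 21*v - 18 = (v + 2)*(v^3 - 7*v^2 + 15*v - 9) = (v - 1)*(v + 2)*(v^2 - 6*v + 9) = (v - 3)*(v - 1)*(v + 2)*(v - 3)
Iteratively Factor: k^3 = (k)*(k^2) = k^2*(k)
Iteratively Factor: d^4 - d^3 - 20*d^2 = (d - 5)*(d^3 + 4*d^2) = d*(d - 5)*(d^2 + 4*d) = d^2*(d - 5)*(d + 4)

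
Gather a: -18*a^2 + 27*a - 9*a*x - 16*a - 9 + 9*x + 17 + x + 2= -18*a^2 + a*(11 - 9*x) + 10*x + 10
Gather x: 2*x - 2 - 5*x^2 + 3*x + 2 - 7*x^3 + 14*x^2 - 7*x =-7*x^3 + 9*x^2 - 2*x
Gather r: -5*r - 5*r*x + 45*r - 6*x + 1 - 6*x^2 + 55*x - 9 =r*(40 - 5*x) - 6*x^2 + 49*x - 8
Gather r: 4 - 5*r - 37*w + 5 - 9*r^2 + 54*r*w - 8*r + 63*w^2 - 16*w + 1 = -9*r^2 + r*(54*w - 13) + 63*w^2 - 53*w + 10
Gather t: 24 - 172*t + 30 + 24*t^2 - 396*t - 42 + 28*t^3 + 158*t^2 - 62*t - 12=28*t^3 + 182*t^2 - 630*t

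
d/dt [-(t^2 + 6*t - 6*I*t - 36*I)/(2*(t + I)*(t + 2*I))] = (t^2*(6 - 9*I) + t*(4 - 72*I) + 120 - 12*I)/(2*t^4 + 12*I*t^3 - 26*t^2 - 24*I*t + 8)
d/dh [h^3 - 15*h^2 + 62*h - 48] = 3*h^2 - 30*h + 62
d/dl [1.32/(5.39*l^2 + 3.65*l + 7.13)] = (-14.2296*l - 4.818)/(5.39*l^2 + 3.65*l + 7.13)^2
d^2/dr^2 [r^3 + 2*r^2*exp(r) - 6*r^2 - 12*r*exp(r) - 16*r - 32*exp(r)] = 2*r^2*exp(r) - 4*r*exp(r) + 6*r - 52*exp(r) - 12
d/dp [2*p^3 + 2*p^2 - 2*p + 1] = 6*p^2 + 4*p - 2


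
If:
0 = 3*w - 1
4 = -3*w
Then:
No Solution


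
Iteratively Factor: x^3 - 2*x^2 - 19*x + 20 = (x - 1)*(x^2 - x - 20) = (x - 1)*(x + 4)*(x - 5)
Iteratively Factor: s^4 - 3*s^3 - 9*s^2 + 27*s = (s + 3)*(s^3 - 6*s^2 + 9*s) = s*(s + 3)*(s^2 - 6*s + 9) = s*(s - 3)*(s + 3)*(s - 3)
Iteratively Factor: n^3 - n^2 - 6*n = (n + 2)*(n^2 - 3*n) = (n - 3)*(n + 2)*(n)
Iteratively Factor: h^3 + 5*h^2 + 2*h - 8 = (h + 2)*(h^2 + 3*h - 4) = (h - 1)*(h + 2)*(h + 4)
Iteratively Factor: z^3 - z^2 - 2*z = (z)*(z^2 - z - 2) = z*(z + 1)*(z - 2)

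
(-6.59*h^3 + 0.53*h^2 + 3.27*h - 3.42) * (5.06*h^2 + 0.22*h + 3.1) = -33.3454*h^5 + 1.232*h^4 - 3.7662*h^3 - 14.9428*h^2 + 9.3846*h - 10.602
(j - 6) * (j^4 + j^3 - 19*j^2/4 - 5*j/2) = j^5 - 5*j^4 - 43*j^3/4 + 26*j^2 + 15*j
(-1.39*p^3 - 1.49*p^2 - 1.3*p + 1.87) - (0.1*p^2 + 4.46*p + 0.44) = -1.39*p^3 - 1.59*p^2 - 5.76*p + 1.43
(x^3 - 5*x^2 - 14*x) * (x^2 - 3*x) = x^5 - 8*x^4 + x^3 + 42*x^2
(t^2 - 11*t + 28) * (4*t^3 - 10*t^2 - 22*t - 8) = 4*t^5 - 54*t^4 + 200*t^3 - 46*t^2 - 528*t - 224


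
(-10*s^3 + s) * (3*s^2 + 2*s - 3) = -30*s^5 - 20*s^4 + 33*s^3 + 2*s^2 - 3*s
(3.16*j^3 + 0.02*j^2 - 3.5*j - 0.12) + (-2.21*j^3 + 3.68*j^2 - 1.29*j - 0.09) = 0.95*j^3 + 3.7*j^2 - 4.79*j - 0.21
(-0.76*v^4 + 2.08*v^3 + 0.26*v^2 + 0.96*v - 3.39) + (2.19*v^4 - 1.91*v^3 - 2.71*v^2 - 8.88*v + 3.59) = 1.43*v^4 + 0.17*v^3 - 2.45*v^2 - 7.92*v + 0.2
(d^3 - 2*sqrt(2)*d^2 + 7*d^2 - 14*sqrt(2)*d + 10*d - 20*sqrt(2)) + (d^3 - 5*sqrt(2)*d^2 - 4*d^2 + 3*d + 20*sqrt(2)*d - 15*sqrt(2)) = 2*d^3 - 7*sqrt(2)*d^2 + 3*d^2 + 6*sqrt(2)*d + 13*d - 35*sqrt(2)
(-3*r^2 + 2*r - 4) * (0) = 0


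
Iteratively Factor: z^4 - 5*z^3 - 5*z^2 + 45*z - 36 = (z - 4)*(z^3 - z^2 - 9*z + 9) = (z - 4)*(z - 3)*(z^2 + 2*z - 3) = (z - 4)*(z - 3)*(z - 1)*(z + 3)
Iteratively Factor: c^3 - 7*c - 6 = (c - 3)*(c^2 + 3*c + 2) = (c - 3)*(c + 1)*(c + 2)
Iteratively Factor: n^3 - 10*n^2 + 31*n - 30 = (n - 2)*(n^2 - 8*n + 15) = (n - 3)*(n - 2)*(n - 5)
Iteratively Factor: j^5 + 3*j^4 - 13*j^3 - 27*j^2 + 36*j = (j - 1)*(j^4 + 4*j^3 - 9*j^2 - 36*j) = (j - 1)*(j + 3)*(j^3 + j^2 - 12*j) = j*(j - 1)*(j + 3)*(j^2 + j - 12) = j*(j - 1)*(j + 3)*(j + 4)*(j - 3)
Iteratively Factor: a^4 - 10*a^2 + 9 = (a - 3)*(a^3 + 3*a^2 - a - 3) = (a - 3)*(a + 3)*(a^2 - 1) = (a - 3)*(a - 1)*(a + 3)*(a + 1)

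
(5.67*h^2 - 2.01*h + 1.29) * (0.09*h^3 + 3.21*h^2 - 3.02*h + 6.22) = 0.5103*h^5 + 18.0198*h^4 - 23.4594*h^3 + 45.4785*h^2 - 16.398*h + 8.0238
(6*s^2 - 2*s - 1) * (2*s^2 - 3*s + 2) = 12*s^4 - 22*s^3 + 16*s^2 - s - 2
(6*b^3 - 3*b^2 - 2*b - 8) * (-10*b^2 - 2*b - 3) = -60*b^5 + 18*b^4 + 8*b^3 + 93*b^2 + 22*b + 24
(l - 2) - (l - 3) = 1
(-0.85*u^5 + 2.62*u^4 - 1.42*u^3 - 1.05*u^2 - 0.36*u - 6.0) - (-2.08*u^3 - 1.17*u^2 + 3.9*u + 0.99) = -0.85*u^5 + 2.62*u^4 + 0.66*u^3 + 0.12*u^2 - 4.26*u - 6.99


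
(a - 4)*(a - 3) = a^2 - 7*a + 12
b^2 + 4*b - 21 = (b - 3)*(b + 7)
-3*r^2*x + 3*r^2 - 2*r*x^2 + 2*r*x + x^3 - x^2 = (-3*r + x)*(r + x)*(x - 1)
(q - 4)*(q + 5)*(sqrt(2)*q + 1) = sqrt(2)*q^3 + q^2 + sqrt(2)*q^2 - 20*sqrt(2)*q + q - 20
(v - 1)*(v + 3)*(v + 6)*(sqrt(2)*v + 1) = sqrt(2)*v^4 + v^3 + 8*sqrt(2)*v^3 + 8*v^2 + 9*sqrt(2)*v^2 - 18*sqrt(2)*v + 9*v - 18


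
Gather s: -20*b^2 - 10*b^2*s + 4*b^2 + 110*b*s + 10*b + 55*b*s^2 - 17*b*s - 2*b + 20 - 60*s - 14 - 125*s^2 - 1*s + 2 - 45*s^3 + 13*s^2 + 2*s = -16*b^2 + 8*b - 45*s^3 + s^2*(55*b - 112) + s*(-10*b^2 + 93*b - 59) + 8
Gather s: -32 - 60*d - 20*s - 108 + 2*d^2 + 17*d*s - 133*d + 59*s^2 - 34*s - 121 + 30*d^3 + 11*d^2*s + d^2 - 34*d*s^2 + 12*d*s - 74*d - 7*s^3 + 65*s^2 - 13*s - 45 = 30*d^3 + 3*d^2 - 267*d - 7*s^3 + s^2*(124 - 34*d) + s*(11*d^2 + 29*d - 67) - 306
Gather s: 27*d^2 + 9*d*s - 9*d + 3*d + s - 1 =27*d^2 - 6*d + s*(9*d + 1) - 1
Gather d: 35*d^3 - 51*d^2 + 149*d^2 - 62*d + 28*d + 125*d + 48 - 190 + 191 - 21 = 35*d^3 + 98*d^2 + 91*d + 28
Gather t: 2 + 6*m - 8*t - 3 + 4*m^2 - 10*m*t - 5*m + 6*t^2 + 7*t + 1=4*m^2 + m + 6*t^2 + t*(-10*m - 1)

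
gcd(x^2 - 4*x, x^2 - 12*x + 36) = 1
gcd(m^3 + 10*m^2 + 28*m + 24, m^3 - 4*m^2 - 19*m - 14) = m + 2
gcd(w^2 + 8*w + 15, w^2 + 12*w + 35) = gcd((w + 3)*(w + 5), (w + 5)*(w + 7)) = w + 5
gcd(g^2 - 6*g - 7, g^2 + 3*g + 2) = g + 1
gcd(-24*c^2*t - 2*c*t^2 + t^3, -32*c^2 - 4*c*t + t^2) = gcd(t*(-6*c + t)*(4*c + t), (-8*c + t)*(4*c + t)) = 4*c + t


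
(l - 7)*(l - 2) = l^2 - 9*l + 14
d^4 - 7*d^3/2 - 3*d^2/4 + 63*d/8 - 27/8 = (d - 3)*(d - 3/2)*(d - 1/2)*(d + 3/2)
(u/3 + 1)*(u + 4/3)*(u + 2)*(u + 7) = u^4/3 + 40*u^3/9 + 19*u^2 + 290*u/9 + 56/3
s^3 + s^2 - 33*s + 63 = (s - 3)^2*(s + 7)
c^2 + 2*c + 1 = (c + 1)^2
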